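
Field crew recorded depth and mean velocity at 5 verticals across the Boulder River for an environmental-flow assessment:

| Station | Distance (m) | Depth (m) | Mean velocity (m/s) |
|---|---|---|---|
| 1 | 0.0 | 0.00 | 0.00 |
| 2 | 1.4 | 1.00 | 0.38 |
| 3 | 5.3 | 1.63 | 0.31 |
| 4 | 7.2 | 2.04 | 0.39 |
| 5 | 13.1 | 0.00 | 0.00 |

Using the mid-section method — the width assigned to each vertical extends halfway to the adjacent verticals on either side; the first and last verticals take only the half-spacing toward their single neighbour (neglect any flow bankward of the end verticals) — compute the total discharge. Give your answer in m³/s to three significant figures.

5.58 m³/s

w_2 = (5.3 − 0.0)/2 = 2.65 m; q_2 = 0.38 × 1.00 × 2.65 = 1.007 m³/s
w_3 = (7.2 − 1.4)/2 = 2.9 m; q_3 = 0.31 × 1.63 × 2.9 = 1.465 m³/s
w_4 = (13.1 − 5.3)/2 = 3.9 m; q_4 = 0.39 × 2.04 × 3.9 = 3.103 m³/s
Stations 1, 5 contribute zero (depth or velocity is 0).
Q = Σ qᵢ = 5.575 m³/s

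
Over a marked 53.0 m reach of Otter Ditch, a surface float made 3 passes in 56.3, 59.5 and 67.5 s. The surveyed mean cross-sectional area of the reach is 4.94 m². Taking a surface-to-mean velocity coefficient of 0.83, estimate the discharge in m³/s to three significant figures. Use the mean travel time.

t̄ = (56.3 + 59.5 + 67.5) / 3 = 61.1 s
v_surface = L / t̄ = 53.0 / 61.1 = 0.8674 m/s
v_mean = 0.83 × 0.8674 = 0.7200 m/s
Q = A × v_mean = 4.94 × 0.7200 = 3.557 m³/s

3.56 m³/s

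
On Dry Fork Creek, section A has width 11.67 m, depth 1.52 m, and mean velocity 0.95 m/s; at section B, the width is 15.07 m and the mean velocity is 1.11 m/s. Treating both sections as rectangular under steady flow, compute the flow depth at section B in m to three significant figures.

Q = A₁V₁ = (11.67×1.52) × 0.95 = 16.85 m³/s
d₂ = Q/(b₂ V₂) = 16.85/(15.07×1.11) = 1.007 m

1.01 m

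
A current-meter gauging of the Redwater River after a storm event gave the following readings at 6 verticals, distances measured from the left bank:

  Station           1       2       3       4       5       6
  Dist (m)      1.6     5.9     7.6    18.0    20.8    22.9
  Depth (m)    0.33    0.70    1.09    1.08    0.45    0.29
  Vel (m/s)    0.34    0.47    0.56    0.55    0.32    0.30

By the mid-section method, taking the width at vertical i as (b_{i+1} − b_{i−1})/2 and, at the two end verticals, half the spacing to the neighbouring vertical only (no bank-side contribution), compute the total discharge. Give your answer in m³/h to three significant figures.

33400 m³/h

w_1 = (5.9 − 1.6)/2 = 2.15 m; q_1 = 0.34 × 0.33 × 2.15 = 0.2412 m³/s
w_2 = (7.6 − 1.6)/2 = 3 m; q_2 = 0.47 × 0.70 × 3 = 0.9870 m³/s
w_3 = (18.0 − 5.9)/2 = 6.05 m; q_3 = 0.56 × 1.09 × 6.05 = 3.693 m³/s
w_4 = (20.8 − 7.6)/2 = 6.6 m; q_4 = 0.55 × 1.08 × 6.6 = 3.920 m³/s
w_5 = (22.9 − 18.0)/2 = 2.45 m; q_5 = 0.32 × 0.45 × 2.45 = 0.3528 m³/s
w_6 = (22.9 − 20.8)/2 = 1.05 m; q_6 = 0.30 × 0.29 × 1.05 = 0.09135 m³/s
Q = Σ qᵢ = 9.286 m³/s
= 9.286 × 3600 = 33430 m³/h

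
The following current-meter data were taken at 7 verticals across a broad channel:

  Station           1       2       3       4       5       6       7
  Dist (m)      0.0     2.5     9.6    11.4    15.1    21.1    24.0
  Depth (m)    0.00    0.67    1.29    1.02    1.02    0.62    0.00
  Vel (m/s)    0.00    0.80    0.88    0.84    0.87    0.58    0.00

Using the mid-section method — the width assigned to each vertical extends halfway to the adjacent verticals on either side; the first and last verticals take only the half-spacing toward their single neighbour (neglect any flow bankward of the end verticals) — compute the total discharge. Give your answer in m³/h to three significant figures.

w_2 = (9.6 − 0.0)/2 = 4.8 m; q_2 = 0.80 × 0.67 × 4.8 = 2.573 m³/s
w_3 = (11.4 − 2.5)/2 = 4.45 m; q_3 = 0.88 × 1.29 × 4.45 = 5.052 m³/s
w_4 = (15.1 − 9.6)/2 = 2.75 m; q_4 = 0.84 × 1.02 × 2.75 = 2.356 m³/s
w_5 = (21.1 − 11.4)/2 = 4.85 m; q_5 = 0.87 × 1.02 × 4.85 = 4.304 m³/s
w_6 = (24.0 − 15.1)/2 = 4.45 m; q_6 = 0.58 × 0.62 × 4.45 = 1.600 m³/s
Stations 1, 7 contribute zero (depth or velocity is 0).
Q = Σ qᵢ = 15.88 m³/s
= 15.88 × 3600 = 57190 m³/h

57200 m³/h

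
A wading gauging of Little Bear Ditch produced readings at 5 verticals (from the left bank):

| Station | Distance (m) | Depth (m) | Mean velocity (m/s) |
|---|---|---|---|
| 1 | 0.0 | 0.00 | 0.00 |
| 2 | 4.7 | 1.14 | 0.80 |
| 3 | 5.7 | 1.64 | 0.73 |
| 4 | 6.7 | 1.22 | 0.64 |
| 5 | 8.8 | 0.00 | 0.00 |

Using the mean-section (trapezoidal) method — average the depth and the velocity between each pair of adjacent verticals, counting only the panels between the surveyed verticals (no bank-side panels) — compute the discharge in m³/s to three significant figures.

Panel 1-2: Δb = 4.7 m, d̄ = (0.00+1.14)/2 = 0.57, v̄ = (0.00+0.80)/2 = 0.4 → q = 4.7×0.57×0.4 = 1.072 m³/s
Panel 2-3: Δb = 1 m, d̄ = (1.14+1.64)/2 = 1.39, v̄ = (0.80+0.73)/2 = 0.765 → q = 1×1.39×0.765 = 1.063 m³/s
Panel 3-4: Δb = 1 m, d̄ = (1.64+1.22)/2 = 1.43, v̄ = (0.73+0.64)/2 = 0.685 → q = 1×1.43×0.685 = 0.9796 m³/s
Panel 4-5: Δb = 2.1 m, d̄ = (1.22+0.00)/2 = 0.61, v̄ = (0.64+0.00)/2 = 0.32 → q = 2.1×0.61×0.32 = 0.4099 m³/s
Q = Σ q = 3.524 m³/s

3.52 m³/s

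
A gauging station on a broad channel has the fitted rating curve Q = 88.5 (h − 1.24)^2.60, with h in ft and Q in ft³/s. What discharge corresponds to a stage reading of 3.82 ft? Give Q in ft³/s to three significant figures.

1040 ft³/s

Q = 88.5 × (3.82 − 1.24)^2.60 = 88.5 × 2.58^2.60 = 1040 ft³/s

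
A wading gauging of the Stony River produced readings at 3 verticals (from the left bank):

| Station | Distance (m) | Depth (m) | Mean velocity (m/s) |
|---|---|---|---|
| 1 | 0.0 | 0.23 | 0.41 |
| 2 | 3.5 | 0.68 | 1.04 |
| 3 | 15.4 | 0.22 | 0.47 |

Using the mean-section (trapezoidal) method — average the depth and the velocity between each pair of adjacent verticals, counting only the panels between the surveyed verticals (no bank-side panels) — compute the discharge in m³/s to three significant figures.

Panel 1-2: Δb = 3.5 m, d̄ = (0.23+0.68)/2 = 0.455, v̄ = (0.41+1.04)/2 = 0.725 → q = 3.5×0.455×0.725 = 1.155 m³/s
Panel 2-3: Δb = 11.9 m, d̄ = (0.68+0.22)/2 = 0.45, v̄ = (1.04+0.47)/2 = 0.755 → q = 11.9×0.45×0.755 = 4.043 m³/s
Q = Σ q = 5.198 m³/s

5.20 m³/s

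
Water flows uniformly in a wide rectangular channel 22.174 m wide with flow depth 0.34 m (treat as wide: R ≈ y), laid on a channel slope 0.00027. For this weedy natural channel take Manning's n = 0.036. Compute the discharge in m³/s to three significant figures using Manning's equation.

1.68 m³/s

A = b·y = 22.174 × 0.34 = 7.539 m²
Wide channel: R ≈ y = 0.34 m
Q = (1/n)·A·R^(2/3)·S^(1/2) = (1/0.036) × 7.539 × 0.3400^(2/3) × 0.00027^(1/2) = 1.676 m³/s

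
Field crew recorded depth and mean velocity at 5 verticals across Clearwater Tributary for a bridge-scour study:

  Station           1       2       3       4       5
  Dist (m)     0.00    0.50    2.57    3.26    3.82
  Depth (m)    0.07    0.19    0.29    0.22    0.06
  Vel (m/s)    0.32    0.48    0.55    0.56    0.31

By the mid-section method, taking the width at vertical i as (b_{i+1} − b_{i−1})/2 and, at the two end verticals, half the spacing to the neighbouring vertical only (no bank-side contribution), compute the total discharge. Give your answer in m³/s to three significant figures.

w_1 = (0.50 − 0.00)/2 = 0.25 m; q_1 = 0.32 × 0.07 × 0.25 = 0.005600 m³/s
w_2 = (2.57 − 0.00)/2 = 1.285 m; q_2 = 0.48 × 0.19 × 1.285 = 0.1172 m³/s
w_3 = (3.26 − 0.50)/2 = 1.38 m; q_3 = 0.55 × 0.29 × 1.38 = 0.2201 m³/s
w_4 = (3.82 − 2.57)/2 = 0.625 m; q_4 = 0.56 × 0.22 × 0.625 = 0.07700 m³/s
w_5 = (3.82 − 3.26)/2 = 0.28 m; q_5 = 0.31 × 0.06 × 0.28 = 0.005208 m³/s
Q = Σ qᵢ = 0.4251 m³/s

0.425 m³/s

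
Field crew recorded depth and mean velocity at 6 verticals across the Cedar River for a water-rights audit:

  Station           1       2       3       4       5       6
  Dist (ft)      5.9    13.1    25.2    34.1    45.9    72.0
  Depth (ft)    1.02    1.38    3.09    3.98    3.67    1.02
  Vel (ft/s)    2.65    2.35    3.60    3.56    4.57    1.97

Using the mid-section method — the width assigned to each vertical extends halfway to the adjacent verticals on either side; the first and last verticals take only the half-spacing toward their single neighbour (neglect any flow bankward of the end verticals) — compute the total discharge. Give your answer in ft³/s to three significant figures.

649 ft³/s

w_1 = (13.1 − 5.9)/2 = 3.6 ft; q_1 = 2.65 × 1.02 × 3.6 = 9.731 ft³/s
w_2 = (25.2 − 5.9)/2 = 9.65 ft; q_2 = 2.35 × 1.38 × 9.65 = 31.29 ft³/s
w_3 = (34.1 − 13.1)/2 = 10.5 ft; q_3 = 3.60 × 3.09 × 10.5 = 116.8 ft³/s
w_4 = (45.9 − 25.2)/2 = 10.35 ft; q_4 = 3.56 × 3.98 × 10.35 = 146.6 ft³/s
w_5 = (72.0 − 34.1)/2 = 18.95 ft; q_5 = 4.57 × 3.67 × 18.95 = 317.8 ft³/s
w_6 = (72.0 − 45.9)/2 = 13.05 ft; q_6 = 1.97 × 1.02 × 13.05 = 26.22 ft³/s
Q = Σ qᵢ = 648.5 ft³/s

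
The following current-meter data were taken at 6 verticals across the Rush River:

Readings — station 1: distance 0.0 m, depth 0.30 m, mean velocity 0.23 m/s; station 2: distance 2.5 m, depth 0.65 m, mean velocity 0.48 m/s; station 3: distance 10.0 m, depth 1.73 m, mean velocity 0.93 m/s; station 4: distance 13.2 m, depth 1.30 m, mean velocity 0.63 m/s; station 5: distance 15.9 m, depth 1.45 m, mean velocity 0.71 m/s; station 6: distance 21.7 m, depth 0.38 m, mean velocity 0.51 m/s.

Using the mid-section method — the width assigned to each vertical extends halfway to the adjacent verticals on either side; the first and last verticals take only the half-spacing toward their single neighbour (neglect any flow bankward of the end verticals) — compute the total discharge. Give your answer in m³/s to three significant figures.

17.6 m³/s

w_1 = (2.5 − 0.0)/2 = 1.25 m; q_1 = 0.23 × 0.30 × 1.25 = 0.08625 m³/s
w_2 = (10.0 − 0.0)/2 = 5 m; q_2 = 0.48 × 0.65 × 5 = 1.560 m³/s
w_3 = (13.2 − 2.5)/2 = 5.35 m; q_3 = 0.93 × 1.73 × 5.35 = 8.608 m³/s
w_4 = (15.9 − 10.0)/2 = 2.95 m; q_4 = 0.63 × 1.30 × 2.95 = 2.416 m³/s
w_5 = (21.7 − 13.2)/2 = 4.25 m; q_5 = 0.71 × 1.45 × 4.25 = 4.375 m³/s
w_6 = (21.7 − 15.9)/2 = 2.9 m; q_6 = 0.51 × 0.38 × 2.9 = 0.5620 m³/s
Q = Σ qᵢ = 17.61 m³/s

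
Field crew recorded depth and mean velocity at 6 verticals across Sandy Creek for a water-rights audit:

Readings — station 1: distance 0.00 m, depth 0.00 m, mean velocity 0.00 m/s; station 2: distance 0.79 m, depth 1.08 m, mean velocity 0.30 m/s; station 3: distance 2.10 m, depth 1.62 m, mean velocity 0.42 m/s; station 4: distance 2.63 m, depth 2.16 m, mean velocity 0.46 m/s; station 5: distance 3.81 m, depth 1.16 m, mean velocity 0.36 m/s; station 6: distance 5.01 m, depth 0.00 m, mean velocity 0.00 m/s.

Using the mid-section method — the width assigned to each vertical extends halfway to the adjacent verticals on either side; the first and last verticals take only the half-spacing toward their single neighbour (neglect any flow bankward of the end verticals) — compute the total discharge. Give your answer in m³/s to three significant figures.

2.31 m³/s

w_2 = (2.10 − 0.00)/2 = 1.05 m; q_2 = 0.30 × 1.08 × 1.05 = 0.3402 m³/s
w_3 = (2.63 − 0.79)/2 = 0.92 m; q_3 = 0.42 × 1.62 × 0.92 = 0.6260 m³/s
w_4 = (3.81 − 2.10)/2 = 0.855 m; q_4 = 0.46 × 2.16 × 0.855 = 0.8495 m³/s
w_5 = (5.01 − 2.63)/2 = 1.19 m; q_5 = 0.36 × 1.16 × 1.19 = 0.4969 m³/s
Stations 1, 6 contribute zero (depth or velocity is 0).
Q = Σ qᵢ = 2.313 m³/s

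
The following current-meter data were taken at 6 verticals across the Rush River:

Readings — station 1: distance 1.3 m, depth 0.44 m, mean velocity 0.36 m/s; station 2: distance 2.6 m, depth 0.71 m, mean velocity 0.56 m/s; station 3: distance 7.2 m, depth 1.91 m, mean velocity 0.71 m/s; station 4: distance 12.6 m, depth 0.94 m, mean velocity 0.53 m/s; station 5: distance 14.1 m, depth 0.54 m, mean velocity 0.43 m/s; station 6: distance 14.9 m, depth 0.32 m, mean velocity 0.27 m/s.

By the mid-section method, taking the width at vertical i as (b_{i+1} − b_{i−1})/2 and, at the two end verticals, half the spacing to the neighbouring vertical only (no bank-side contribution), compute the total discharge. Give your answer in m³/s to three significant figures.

w_1 = (2.6 − 1.3)/2 = 0.65 m; q_1 = 0.36 × 0.44 × 0.65 = 0.1030 m³/s
w_2 = (7.2 − 1.3)/2 = 2.95 m; q_2 = 0.56 × 0.71 × 2.95 = 1.173 m³/s
w_3 = (12.6 − 2.6)/2 = 5 m; q_3 = 0.71 × 1.91 × 5 = 6.781 m³/s
w_4 = (14.1 − 7.2)/2 = 3.45 m; q_4 = 0.53 × 0.94 × 3.45 = 1.719 m³/s
w_5 = (14.9 − 12.6)/2 = 1.15 m; q_5 = 0.43 × 0.54 × 1.15 = 0.2670 m³/s
w_6 = (14.9 − 14.1)/2 = 0.4 m; q_6 = 0.27 × 0.32 × 0.4 = 0.03456 m³/s
Q = Σ qᵢ = 10.08 m³/s

10.1 m³/s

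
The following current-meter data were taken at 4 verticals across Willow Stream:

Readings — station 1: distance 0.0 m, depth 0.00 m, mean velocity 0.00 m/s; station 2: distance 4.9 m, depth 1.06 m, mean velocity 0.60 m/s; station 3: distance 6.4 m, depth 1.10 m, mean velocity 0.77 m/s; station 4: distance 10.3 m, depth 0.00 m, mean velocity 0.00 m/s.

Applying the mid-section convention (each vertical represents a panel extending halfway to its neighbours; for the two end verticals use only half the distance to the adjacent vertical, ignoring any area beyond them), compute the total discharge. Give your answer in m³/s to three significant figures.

4.32 m³/s

w_2 = (6.4 − 0.0)/2 = 3.2 m; q_2 = 0.60 × 1.06 × 3.2 = 2.035 m³/s
w_3 = (10.3 − 4.9)/2 = 2.7 m; q_3 = 0.77 × 1.10 × 2.7 = 2.287 m³/s
Stations 1, 4 contribute zero (depth or velocity is 0).
Q = Σ qᵢ = 4.322 m³/s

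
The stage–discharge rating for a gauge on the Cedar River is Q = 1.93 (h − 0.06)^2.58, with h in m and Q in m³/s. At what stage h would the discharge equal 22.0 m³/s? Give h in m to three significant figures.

h − h₀ = (Q/C)^(1/b) = (22.0/1.93)^(1/2.58) = 2.568 m
h = 0.06 + 2.568 = 2.628 m

2.63 m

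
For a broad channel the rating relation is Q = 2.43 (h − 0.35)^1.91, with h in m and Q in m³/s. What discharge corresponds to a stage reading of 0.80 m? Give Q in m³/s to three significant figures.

Q = 2.43 × (0.80 − 0.35)^1.91 = 2.43 × 0.45^1.91 = 0.5287 m³/s

0.529 m³/s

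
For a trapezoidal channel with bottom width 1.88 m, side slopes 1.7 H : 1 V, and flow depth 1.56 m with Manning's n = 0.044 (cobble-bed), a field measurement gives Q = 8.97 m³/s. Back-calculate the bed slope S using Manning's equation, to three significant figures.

A = (b + z·y)·y = (1.88 + 1.7×1.56)×1.56 = 7.070 m²
P = b + 2y√(1+z²) = 1.88 + 2×1.56×√(1+1.7²) = 8.034 m
R = A/P = 7.070/8.034 = 0.8800 m
S = (Q·n / (1·A·R^(2/3)))² = (8.97×0.044 / (1×7.070×0.9183))² = 0.003695

0.00370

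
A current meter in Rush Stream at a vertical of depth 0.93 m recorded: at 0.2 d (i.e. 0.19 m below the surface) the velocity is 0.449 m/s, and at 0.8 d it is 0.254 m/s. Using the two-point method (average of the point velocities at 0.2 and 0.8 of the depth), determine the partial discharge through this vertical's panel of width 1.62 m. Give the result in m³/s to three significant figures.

0.530 m³/s

v̄ = (0.449 + 0.254) / 2 = 0.3515 m/s
q = v̄ × d × w = 0.3515 × 0.93 × 1.62 = 0.5296 m³/s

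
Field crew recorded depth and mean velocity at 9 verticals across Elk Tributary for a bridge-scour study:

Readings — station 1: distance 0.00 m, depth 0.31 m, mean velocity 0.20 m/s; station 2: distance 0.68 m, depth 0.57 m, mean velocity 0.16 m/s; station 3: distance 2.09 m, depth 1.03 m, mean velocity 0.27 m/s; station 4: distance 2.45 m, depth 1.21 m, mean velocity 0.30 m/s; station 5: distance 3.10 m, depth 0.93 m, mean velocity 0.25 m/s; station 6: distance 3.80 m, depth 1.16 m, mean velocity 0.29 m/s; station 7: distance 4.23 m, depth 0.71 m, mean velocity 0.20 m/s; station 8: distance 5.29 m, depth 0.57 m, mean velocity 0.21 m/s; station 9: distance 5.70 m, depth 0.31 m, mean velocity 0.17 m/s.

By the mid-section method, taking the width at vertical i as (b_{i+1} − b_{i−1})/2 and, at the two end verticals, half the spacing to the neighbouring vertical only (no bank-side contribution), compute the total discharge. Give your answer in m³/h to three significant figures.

w_1 = (0.68 − 0.00)/2 = 0.34 m; q_1 = 0.20 × 0.31 × 0.34 = 0.02108 m³/s
w_2 = (2.09 − 0.00)/2 = 1.045 m; q_2 = 0.16 × 0.57 × 1.045 = 0.09530 m³/s
w_3 = (2.45 − 0.68)/2 = 0.885 m; q_3 = 0.27 × 1.03 × 0.885 = 0.2461 m³/s
w_4 = (3.10 − 2.09)/2 = 0.505 m; q_4 = 0.30 × 1.21 × 0.505 = 0.1833 m³/s
w_5 = (3.80 − 2.45)/2 = 0.675 m; q_5 = 0.25 × 0.93 × 0.675 = 0.1569 m³/s
w_6 = (4.23 − 3.10)/2 = 0.565 m; q_6 = 0.29 × 1.16 × 0.565 = 0.1901 m³/s
w_7 = (5.29 − 3.80)/2 = 0.745 m; q_7 = 0.20 × 0.71 × 0.745 = 0.1058 m³/s
w_8 = (5.70 − 4.23)/2 = 0.735 m; q_8 = 0.21 × 0.57 × 0.735 = 0.08798 m³/s
w_9 = (5.70 − 5.29)/2 = 0.205 m; q_9 = 0.17 × 0.31 × 0.205 = 0.01080 m³/s
Q = Σ qᵢ = 1.097 m³/s
= 1.097 × 3600 = 3951 m³/h

3950 m³/h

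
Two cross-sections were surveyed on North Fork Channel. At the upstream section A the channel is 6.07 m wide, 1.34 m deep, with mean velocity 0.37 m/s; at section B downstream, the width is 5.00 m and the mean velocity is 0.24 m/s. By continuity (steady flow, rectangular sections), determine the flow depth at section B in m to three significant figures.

2.51 m

Q = A₁V₁ = (6.07×1.34) × 0.37 = 3.010 m³/s
d₂ = Q/(b₂ V₂) = 3.010/(5.00×0.24) = 2.508 m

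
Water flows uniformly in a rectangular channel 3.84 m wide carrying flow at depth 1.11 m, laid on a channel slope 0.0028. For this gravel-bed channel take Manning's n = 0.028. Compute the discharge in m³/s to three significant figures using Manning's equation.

6.37 m³/s

A = b·y = 3.84 × 1.11 = 4.262 m²
P = b + 2y = 3.84 + 2×1.11 = 6.060 m
R = A/P = 4.262/6.060 = 0.7034 m
Q = (1/n)·A·R^(2/3)·S^(1/2) = (1/0.028) × 4.262 × 0.7034^(2/3) × 0.0028^(1/2) = 6.371 m³/s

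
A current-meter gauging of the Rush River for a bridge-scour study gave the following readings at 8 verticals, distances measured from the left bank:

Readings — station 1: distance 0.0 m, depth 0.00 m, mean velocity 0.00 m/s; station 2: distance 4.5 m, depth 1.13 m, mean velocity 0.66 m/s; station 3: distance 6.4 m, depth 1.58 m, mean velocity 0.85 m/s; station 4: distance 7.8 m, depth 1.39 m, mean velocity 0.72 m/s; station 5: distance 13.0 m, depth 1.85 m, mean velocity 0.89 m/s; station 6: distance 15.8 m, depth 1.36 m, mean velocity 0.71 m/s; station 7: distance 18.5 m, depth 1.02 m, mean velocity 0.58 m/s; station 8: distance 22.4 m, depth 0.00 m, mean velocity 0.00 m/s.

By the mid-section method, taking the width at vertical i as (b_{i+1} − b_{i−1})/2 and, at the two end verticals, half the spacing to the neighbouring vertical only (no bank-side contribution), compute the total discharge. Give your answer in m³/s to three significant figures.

19.1 m³/s

w_2 = (6.4 − 0.0)/2 = 3.2 m; q_2 = 0.66 × 1.13 × 3.2 = 2.387 m³/s
w_3 = (7.8 − 4.5)/2 = 1.65 m; q_3 = 0.85 × 1.58 × 1.65 = 2.216 m³/s
w_4 = (13.0 − 6.4)/2 = 3.3 m; q_4 = 0.72 × 1.39 × 3.3 = 3.303 m³/s
w_5 = (15.8 − 7.8)/2 = 4 m; q_5 = 0.89 × 1.85 × 4 = 6.586 m³/s
w_6 = (18.5 − 13.0)/2 = 2.75 m; q_6 = 0.71 × 1.36 × 2.75 = 2.655 m³/s
w_7 = (22.4 − 15.8)/2 = 3.3 m; q_7 = 0.58 × 1.02 × 3.3 = 1.952 m³/s
Stations 1, 8 contribute zero (depth or velocity is 0).
Q = Σ qᵢ = 19.10 m³/s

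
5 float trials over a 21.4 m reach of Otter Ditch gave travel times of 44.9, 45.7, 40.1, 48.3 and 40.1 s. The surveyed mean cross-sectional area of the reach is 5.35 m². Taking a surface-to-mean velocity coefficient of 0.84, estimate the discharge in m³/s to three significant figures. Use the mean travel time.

t̄ = (44.9 + 45.7 + 40.1 + 48.3 + 40.1) / 5 = 43.82 s
v_surface = L / t̄ = 21.4 / 43.82 = 0.4884 m/s
v_mean = 0.84 × 0.4884 = 0.4102 m/s
Q = A × v_mean = 5.35 × 0.4102 = 2.195 m³/s

2.19 m³/s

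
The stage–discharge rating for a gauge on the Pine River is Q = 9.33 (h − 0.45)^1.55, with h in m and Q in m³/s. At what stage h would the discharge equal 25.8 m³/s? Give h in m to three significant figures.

2.38 m

h − h₀ = (Q/C)^(1/b) = (25.8/9.33)^(1/1.55) = 1.927 m
h = 0.45 + 1.927 = 2.377 m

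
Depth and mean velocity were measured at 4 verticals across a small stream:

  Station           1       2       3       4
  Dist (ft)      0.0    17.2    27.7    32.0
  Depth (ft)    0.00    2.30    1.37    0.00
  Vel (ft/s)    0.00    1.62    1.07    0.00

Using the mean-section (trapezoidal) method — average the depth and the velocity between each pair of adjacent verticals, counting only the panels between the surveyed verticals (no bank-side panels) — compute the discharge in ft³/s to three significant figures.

Panel 1-2: Δb = 17.2 ft, d̄ = (0.00+2.30)/2 = 1.15, v̄ = (0.00+1.62)/2 = 0.81 → q = 17.2×1.15×0.81 = 16.02 ft³/s
Panel 2-3: Δb = 10.5 ft, d̄ = (2.30+1.37)/2 = 1.835, v̄ = (1.62+1.07)/2 = 1.345 → q = 10.5×1.835×1.345 = 25.91 ft³/s
Panel 3-4: Δb = 4.3 ft, d̄ = (1.37+0.00)/2 = 0.685, v̄ = (1.07+0.00)/2 = 0.535 → q = 4.3×0.685×0.535 = 1.576 ft³/s
Q = Σ q = 43.51 ft³/s

43.5 ft³/s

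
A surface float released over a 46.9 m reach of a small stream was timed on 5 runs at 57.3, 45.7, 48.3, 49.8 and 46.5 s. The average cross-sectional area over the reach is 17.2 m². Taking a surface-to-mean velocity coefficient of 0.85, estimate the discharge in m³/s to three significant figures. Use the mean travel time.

13.8 m³/s

t̄ = (57.3 + 45.7 + 48.3 + 49.8 + 46.5) / 5 = 49.52 s
v_surface = L / t̄ = 46.9 / 49.52 = 0.9471 m/s
v_mean = 0.85 × 0.9471 = 0.8050 m/s
Q = A × v_mean = 17.2 × 0.8050 = 13.85 m³/s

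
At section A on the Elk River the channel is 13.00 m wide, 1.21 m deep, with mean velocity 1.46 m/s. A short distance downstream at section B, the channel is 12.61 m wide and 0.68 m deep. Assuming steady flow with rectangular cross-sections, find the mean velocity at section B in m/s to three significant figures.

2.68 m/s

Q = A₁V₁ = (13.00×1.21) × 1.46 = 22.97 m³/s
A₂ = 12.61 × 0.68 = 8.575 m²
V₂ = Q/A₂ = 22.97/8.575 = 2.678 m/s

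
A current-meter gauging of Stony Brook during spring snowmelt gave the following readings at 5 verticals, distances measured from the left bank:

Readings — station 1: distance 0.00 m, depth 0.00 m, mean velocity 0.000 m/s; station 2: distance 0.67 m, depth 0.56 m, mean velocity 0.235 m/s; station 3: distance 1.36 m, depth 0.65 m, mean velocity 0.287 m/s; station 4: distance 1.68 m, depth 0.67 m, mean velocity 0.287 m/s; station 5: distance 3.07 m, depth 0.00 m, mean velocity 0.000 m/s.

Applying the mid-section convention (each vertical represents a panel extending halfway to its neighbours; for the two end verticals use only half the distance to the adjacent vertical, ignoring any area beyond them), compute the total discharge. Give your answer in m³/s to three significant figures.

w_2 = (1.36 − 0.00)/2 = 0.68 m; q_2 = 0.235 × 0.56 × 0.68 = 0.08949 m³/s
w_3 = (1.68 − 0.67)/2 = 0.505 m; q_3 = 0.287 × 0.65 × 0.505 = 0.09421 m³/s
w_4 = (3.07 − 1.36)/2 = 0.855 m; q_4 = 0.287 × 0.67 × 0.855 = 0.1644 m³/s
Stations 1, 5 contribute zero (depth or velocity is 0).
Q = Σ qᵢ = 0.3481 m³/s

0.348 m³/s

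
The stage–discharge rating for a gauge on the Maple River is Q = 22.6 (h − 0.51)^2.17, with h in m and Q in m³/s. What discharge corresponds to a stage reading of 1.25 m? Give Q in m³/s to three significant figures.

Q = 22.6 × (1.25 − 0.51)^2.17 = 22.6 × 0.74^2.17 = 11.76 m³/s

11.8 m³/s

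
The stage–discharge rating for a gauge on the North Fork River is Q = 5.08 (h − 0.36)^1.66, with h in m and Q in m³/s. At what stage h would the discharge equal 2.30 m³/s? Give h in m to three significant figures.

0.980 m

h − h₀ = (Q/C)^(1/b) = (2.30/5.08)^(1/1.66) = 0.6204 m
h = 0.36 + 0.6204 = 0.9804 m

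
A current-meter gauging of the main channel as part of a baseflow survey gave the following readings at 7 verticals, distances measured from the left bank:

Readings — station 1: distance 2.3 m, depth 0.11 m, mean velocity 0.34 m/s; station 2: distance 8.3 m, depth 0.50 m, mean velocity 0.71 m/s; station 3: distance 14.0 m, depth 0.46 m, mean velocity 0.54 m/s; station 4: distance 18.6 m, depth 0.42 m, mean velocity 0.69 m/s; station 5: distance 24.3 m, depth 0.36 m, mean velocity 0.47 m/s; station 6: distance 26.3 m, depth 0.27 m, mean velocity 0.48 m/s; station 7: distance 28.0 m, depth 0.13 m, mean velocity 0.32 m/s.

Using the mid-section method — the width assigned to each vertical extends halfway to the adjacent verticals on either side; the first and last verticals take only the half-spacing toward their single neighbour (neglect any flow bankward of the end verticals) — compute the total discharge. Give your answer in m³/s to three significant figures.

w_1 = (8.3 − 2.3)/2 = 3 m; q_1 = 0.34 × 0.11 × 3 = 0.1122 m³/s
w_2 = (14.0 − 2.3)/2 = 5.85 m; q_2 = 0.71 × 0.50 × 5.85 = 2.077 m³/s
w_3 = (18.6 − 8.3)/2 = 5.15 m; q_3 = 0.54 × 0.46 × 5.15 = 1.279 m³/s
w_4 = (24.3 − 14.0)/2 = 5.15 m; q_4 = 0.69 × 0.42 × 5.15 = 1.492 m³/s
w_5 = (26.3 − 18.6)/2 = 3.85 m; q_5 = 0.47 × 0.36 × 3.85 = 0.6514 m³/s
w_6 = (28.0 − 24.3)/2 = 1.85 m; q_6 = 0.48 × 0.27 × 1.85 = 0.2398 m³/s
w_7 = (28.0 − 26.3)/2 = 0.85 m; q_7 = 0.32 × 0.13 × 0.85 = 0.03536 m³/s
Q = Σ qᵢ = 5.887 m³/s

5.89 m³/s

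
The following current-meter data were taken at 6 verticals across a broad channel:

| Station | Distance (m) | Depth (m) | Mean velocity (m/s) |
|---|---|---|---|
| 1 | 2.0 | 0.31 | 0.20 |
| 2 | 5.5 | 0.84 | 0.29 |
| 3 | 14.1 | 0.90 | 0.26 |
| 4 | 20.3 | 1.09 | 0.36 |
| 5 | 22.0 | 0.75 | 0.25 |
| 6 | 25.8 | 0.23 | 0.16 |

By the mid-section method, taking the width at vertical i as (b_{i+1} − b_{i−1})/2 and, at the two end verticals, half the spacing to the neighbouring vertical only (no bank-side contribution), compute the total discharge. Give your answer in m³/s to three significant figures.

5.45 m³/s

w_1 = (5.5 − 2.0)/2 = 1.75 m; q_1 = 0.20 × 0.31 × 1.75 = 0.1085 m³/s
w_2 = (14.1 − 2.0)/2 = 6.05 m; q_2 = 0.29 × 0.84 × 6.05 = 1.474 m³/s
w_3 = (20.3 − 5.5)/2 = 7.4 m; q_3 = 0.26 × 0.90 × 7.4 = 1.732 m³/s
w_4 = (22.0 − 14.1)/2 = 3.95 m; q_4 = 0.36 × 1.09 × 3.95 = 1.550 m³/s
w_5 = (25.8 − 20.3)/2 = 2.75 m; q_5 = 0.25 × 0.75 × 2.75 = 0.5156 m³/s
w_6 = (25.8 − 22.0)/2 = 1.9 m; q_6 = 0.16 × 0.23 × 1.9 = 0.06992 m³/s
Q = Σ qᵢ = 5.449 m³/s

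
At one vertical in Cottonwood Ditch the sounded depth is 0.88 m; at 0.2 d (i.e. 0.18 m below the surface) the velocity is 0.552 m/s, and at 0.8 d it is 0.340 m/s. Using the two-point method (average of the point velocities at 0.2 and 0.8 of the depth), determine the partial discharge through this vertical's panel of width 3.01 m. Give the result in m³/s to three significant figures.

v̄ = (0.552 + 0.340) / 2 = 0.4460 m/s
q = v̄ × d × w = 0.4460 × 0.88 × 3.01 = 1.181 m³/s

1.18 m³/s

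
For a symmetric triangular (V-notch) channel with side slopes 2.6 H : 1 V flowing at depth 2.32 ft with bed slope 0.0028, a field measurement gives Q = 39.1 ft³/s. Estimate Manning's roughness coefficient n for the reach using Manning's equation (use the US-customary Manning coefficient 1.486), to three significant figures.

A = z·y² = 2.6×2.32² = 13.99 ft²
P = 2y√(1+z²) = 2×2.32×√(1+2.6²) = 12.93 ft
R = A/P = 13.99/12.93 = 1.083 ft
n = (1.486/Q)·A·R^(2/3)·S^(1/2) = (1.486/39.1) × 13.99 × 1.054 × 0.05292 = 0.02967

0.0297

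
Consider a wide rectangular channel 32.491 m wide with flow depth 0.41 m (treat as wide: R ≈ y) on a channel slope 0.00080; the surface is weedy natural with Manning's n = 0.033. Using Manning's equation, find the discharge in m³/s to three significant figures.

6.30 m³/s

A = b·y = 32.491 × 0.41 = 13.32 m²
Wide channel: R ≈ y = 0.41 m
Q = (1/n)·A·R^(2/3)·S^(1/2) = (1/0.033) × 13.32 × 0.4100^(2/3) × 0.00080^(1/2) = 6.301 m³/s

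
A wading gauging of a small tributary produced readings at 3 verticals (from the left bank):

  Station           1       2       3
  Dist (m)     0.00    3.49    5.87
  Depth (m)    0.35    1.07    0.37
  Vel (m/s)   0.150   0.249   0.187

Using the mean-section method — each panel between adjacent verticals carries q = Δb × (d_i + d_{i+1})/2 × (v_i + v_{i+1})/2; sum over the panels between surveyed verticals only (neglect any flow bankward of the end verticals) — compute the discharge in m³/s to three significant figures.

Panel 1-2: Δb = 3.49 m, d̄ = (0.35+1.07)/2 = 0.71, v̄ = (0.150+0.249)/2 = 0.1995 → q = 3.49×0.71×0.1995 = 0.4943 m³/s
Panel 2-3: Δb = 2.38 m, d̄ = (1.07+0.37)/2 = 0.72, v̄ = (0.249+0.187)/2 = 0.218 → q = 2.38×0.72×0.218 = 0.3736 m³/s
Q = Σ q = 0.8679 m³/s

0.868 m³/s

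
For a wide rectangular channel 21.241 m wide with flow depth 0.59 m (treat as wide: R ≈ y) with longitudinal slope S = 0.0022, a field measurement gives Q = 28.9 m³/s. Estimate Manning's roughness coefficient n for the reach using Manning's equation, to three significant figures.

0.0143

A = b·y = 21.241 × 0.59 = 12.53 m²
Wide channel: R ≈ y = 0.59 m
n = (1/Q)·A·R^(2/3)·S^(1/2) = (1/28.9) × 12.53 × 0.7035 × 0.04690 = 0.01431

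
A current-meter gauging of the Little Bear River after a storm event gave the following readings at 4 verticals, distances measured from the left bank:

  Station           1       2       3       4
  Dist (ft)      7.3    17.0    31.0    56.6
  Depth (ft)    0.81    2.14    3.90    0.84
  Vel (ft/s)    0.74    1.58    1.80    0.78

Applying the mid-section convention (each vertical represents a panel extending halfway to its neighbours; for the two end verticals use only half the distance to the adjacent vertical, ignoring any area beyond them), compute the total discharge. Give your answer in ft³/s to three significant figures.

w_1 = (17.0 − 7.3)/2 = 4.85 ft; q_1 = 0.74 × 0.81 × 4.85 = 2.907 ft³/s
w_2 = (31.0 − 7.3)/2 = 11.85 ft; q_2 = 1.58 × 2.14 × 11.85 = 40.07 ft³/s
w_3 = (56.6 − 17.0)/2 = 19.8 ft; q_3 = 1.80 × 3.90 × 19.8 = 139.0 ft³/s
w_4 = (56.6 − 31.0)/2 = 12.8 ft; q_4 = 0.78 × 0.84 × 12.8 = 8.387 ft³/s
Q = Σ qᵢ = 190.4 ft³/s

190 ft³/s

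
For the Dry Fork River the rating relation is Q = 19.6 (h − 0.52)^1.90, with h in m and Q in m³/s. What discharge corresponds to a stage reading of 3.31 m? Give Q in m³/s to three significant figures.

138 m³/s

Q = 19.6 × (3.31 − 0.52)^1.90 = 19.6 × 2.79^1.90 = 137.7 m³/s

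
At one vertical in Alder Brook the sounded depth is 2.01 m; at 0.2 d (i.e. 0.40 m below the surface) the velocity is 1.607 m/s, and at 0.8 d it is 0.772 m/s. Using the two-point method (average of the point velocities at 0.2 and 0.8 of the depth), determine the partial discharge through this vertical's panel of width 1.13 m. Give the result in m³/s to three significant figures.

v̄ = (1.607 + 0.772) / 2 = 1.190 m/s
q = v̄ × d × w = 1.190 × 2.01 × 1.13 = 2.702 m³/s

2.70 m³/s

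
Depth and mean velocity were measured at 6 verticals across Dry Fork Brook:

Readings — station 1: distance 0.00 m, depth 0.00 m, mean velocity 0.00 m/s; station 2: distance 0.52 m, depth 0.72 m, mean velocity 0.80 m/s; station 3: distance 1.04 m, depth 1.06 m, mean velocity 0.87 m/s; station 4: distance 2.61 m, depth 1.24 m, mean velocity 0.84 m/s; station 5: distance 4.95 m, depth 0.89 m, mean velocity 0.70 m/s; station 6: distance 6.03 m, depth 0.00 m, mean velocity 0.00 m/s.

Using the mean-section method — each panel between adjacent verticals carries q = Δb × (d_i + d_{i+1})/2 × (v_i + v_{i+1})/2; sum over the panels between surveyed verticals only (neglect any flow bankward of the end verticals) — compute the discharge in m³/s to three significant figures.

4.09 m³/s

Panel 1-2: Δb = 0.52 m, d̄ = (0.00+0.72)/2 = 0.36, v̄ = (0.00+0.80)/2 = 0.4 → q = 0.52×0.36×0.4 = 0.07488 m³/s
Panel 2-3: Δb = 0.52 m, d̄ = (0.72+1.06)/2 = 0.89, v̄ = (0.80+0.87)/2 = 0.835 → q = 0.52×0.89×0.835 = 0.3864 m³/s
Panel 3-4: Δb = 1.57 m, d̄ = (1.06+1.24)/2 = 1.15, v̄ = (0.87+0.84)/2 = 0.855 → q = 1.57×1.15×0.855 = 1.544 m³/s
Panel 4-5: Δb = 2.34 m, d̄ = (1.24+0.89)/2 = 1.065, v̄ = (0.84+0.70)/2 = 0.77 → q = 2.34×1.065×0.77 = 1.919 m³/s
Panel 5-6: Δb = 1.08 m, d̄ = (0.89+0.00)/2 = 0.445, v̄ = (0.70+0.00)/2 = 0.35 → q = 1.08×0.445×0.35 = 0.1682 m³/s
Q = Σ q = 4.092 m³/s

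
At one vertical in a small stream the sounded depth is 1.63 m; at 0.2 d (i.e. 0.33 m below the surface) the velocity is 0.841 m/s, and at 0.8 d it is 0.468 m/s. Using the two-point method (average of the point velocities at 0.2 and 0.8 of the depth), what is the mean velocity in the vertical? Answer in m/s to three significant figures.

0.655 m/s

v̄ = (0.841 + 0.468) / 2 = 0.6545 m/s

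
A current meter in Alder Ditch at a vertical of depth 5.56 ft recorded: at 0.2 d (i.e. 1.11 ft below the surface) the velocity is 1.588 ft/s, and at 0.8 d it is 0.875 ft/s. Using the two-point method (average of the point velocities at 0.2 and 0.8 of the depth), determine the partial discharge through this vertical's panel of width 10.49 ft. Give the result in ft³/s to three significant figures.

71.8 ft³/s

v̄ = (1.588 + 0.875) / 2 = 1.232 ft/s
q = v̄ × d × w = 1.232 × 5.56 × 10.49 = 71.83 ft³/s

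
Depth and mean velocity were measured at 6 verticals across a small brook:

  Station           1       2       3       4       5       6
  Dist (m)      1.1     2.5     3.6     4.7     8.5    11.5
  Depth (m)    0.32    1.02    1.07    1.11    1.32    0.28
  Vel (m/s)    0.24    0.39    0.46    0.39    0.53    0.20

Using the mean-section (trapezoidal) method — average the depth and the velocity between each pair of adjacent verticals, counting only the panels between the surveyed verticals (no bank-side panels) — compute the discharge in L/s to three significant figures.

Panel 1-2: Δb = 1.4 m, d̄ = (0.32+1.02)/2 = 0.67, v̄ = (0.24+0.39)/2 = 0.315 → q = 1.4×0.67×0.315 = 0.2955 m³/s
Panel 2-3: Δb = 1.1 m, d̄ = (1.02+1.07)/2 = 1.045, v̄ = (0.39+0.46)/2 = 0.425 → q = 1.1×1.045×0.425 = 0.4885 m³/s
Panel 3-4: Δb = 1.1 m, d̄ = (1.07+1.11)/2 = 1.09, v̄ = (0.46+0.39)/2 = 0.425 → q = 1.1×1.09×0.425 = 0.5096 m³/s
Panel 4-5: Δb = 3.8 m, d̄ = (1.11+1.32)/2 = 1.215, v̄ = (0.39+0.53)/2 = 0.46 → q = 3.8×1.215×0.46 = 2.124 m³/s
Panel 5-6: Δb = 3 m, d̄ = (1.32+0.28)/2 = 0.8, v̄ = (0.53+0.20)/2 = 0.365 → q = 3×0.8×0.365 = 0.8760 m³/s
Q = Σ q = 4.293 m³/s
= 4.293 × 1000 = 4293 L/s

4290 L/s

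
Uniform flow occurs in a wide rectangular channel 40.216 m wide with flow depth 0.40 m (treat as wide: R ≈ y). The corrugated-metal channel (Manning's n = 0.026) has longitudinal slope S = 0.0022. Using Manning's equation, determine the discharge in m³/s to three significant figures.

A = b·y = 40.216 × 0.40 = 16.09 m²
Wide channel: R ≈ y = 0.40 m
Q = (1/n)·A·R^(2/3)·S^(1/2) = (1/0.026) × 16.09 × 0.4000^(2/3) × 0.0022^(1/2) = 15.75 m³/s

15.8 m³/s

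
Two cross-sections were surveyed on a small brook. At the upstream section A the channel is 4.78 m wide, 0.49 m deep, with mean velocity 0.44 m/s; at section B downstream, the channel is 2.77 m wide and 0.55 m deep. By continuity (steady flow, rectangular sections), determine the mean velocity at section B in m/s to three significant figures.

Q = A₁V₁ = (4.78×0.49) × 0.44 = 1.031 m³/s
A₂ = 2.77 × 0.55 = 1.524 m²
V₂ = Q/A₂ = 1.031/1.524 = 0.6764 m/s

0.676 m/s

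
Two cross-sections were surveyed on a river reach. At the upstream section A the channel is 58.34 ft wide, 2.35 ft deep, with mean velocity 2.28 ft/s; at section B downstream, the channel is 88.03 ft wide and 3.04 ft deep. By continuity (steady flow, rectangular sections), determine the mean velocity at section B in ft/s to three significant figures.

1.17 ft/s

Q = A₁V₁ = (58.34×2.35) × 2.28 = 312.6 ft³/s
A₂ = 88.03 × 3.04 = 267.6 ft²
V₂ = Q/A₂ = 312.6/267.6 = 1.168 ft/s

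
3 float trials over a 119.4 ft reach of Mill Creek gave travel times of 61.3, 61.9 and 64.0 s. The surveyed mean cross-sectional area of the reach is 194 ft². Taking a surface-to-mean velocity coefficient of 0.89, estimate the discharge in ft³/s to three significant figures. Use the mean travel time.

t̄ = (61.3 + 61.9 + 64.0) / 3 = 62.4 s
v_surface = L / t̄ = 119.4 / 62.4 = 1.913 ft/s
v_mean = 0.89 × 1.913 = 1.703 ft/s
Q = A × v_mean = 194 × 1.703 = 330.4 ft³/s

330 ft³/s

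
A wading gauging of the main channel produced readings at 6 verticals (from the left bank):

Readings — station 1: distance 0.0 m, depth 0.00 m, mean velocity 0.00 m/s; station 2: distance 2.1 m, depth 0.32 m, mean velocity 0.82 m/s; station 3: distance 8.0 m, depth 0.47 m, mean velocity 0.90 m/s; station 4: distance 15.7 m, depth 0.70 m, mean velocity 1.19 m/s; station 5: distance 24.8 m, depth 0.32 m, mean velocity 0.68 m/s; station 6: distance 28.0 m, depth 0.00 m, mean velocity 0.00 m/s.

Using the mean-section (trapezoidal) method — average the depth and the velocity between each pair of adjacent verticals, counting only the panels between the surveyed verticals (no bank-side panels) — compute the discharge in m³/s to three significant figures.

Panel 1-2: Δb = 2.1 m, d̄ = (0.00+0.32)/2 = 0.16, v̄ = (0.00+0.82)/2 = 0.41 → q = 2.1×0.16×0.41 = 0.1378 m³/s
Panel 2-3: Δb = 5.9 m, d̄ = (0.32+0.47)/2 = 0.395, v̄ = (0.82+0.90)/2 = 0.86 → q = 5.9×0.395×0.86 = 2.004 m³/s
Panel 3-4: Δb = 7.7 m, d̄ = (0.47+0.70)/2 = 0.585, v̄ = (0.90+1.19)/2 = 1.045 → q = 7.7×0.585×1.045 = 4.707 m³/s
Panel 4-5: Δb = 9.1 m, d̄ = (0.70+0.32)/2 = 0.51, v̄ = (1.19+0.68)/2 = 0.935 → q = 9.1×0.51×0.935 = 4.339 m³/s
Panel 5-6: Δb = 3.2 m, d̄ = (0.32+0.00)/2 = 0.16, v̄ = (0.68+0.00)/2 = 0.34 → q = 3.2×0.16×0.34 = 0.1741 m³/s
Q = Σ q = 11.36 m³/s

11.4 m³/s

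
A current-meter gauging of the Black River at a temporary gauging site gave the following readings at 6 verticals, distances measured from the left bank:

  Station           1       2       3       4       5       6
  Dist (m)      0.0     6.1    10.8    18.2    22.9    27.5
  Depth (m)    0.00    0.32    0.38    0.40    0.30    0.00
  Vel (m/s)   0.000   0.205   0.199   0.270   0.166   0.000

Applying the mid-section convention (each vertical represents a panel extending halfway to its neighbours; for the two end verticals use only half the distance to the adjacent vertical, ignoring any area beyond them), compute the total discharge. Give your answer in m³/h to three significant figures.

w_2 = (10.8 − 0.0)/2 = 5.4 m; q_2 = 0.205 × 0.32 × 5.4 = 0.3542 m³/s
w_3 = (18.2 − 6.1)/2 = 6.05 m; q_3 = 0.199 × 0.38 × 6.05 = 0.4575 m³/s
w_4 = (22.9 − 10.8)/2 = 6.05 m; q_4 = 0.270 × 0.40 × 6.05 = 0.6534 m³/s
w_5 = (27.5 − 18.2)/2 = 4.65 m; q_5 = 0.166 × 0.30 × 4.65 = 0.2316 m³/s
Stations 1, 6 contribute zero (depth or velocity is 0).
Q = Σ qᵢ = 1.697 m³/s
= 1.697 × 3600 = 6108 m³/h

6110 m³/h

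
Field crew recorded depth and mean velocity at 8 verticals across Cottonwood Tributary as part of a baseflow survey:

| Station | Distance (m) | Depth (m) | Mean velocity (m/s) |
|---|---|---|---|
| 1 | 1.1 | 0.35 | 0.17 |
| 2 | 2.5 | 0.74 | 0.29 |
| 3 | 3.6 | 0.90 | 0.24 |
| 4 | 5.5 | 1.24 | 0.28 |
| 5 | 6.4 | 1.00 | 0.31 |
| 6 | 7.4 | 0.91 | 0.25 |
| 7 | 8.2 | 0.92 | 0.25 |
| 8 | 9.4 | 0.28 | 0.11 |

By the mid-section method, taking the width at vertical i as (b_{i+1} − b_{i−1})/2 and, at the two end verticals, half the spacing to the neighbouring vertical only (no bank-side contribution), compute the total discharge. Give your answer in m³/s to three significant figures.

w_1 = (2.5 − 1.1)/2 = 0.7 m; q_1 = 0.17 × 0.35 × 0.7 = 0.04165 m³/s
w_2 = (3.6 − 1.1)/2 = 1.25 m; q_2 = 0.29 × 0.74 × 1.25 = 0.2683 m³/s
w_3 = (5.5 − 2.5)/2 = 1.5 m; q_3 = 0.24 × 0.90 × 1.5 = 0.3240 m³/s
w_4 = (6.4 − 3.6)/2 = 1.4 m; q_4 = 0.28 × 1.24 × 1.4 = 0.4861 m³/s
w_5 = (7.4 − 5.5)/2 = 0.95 m; q_5 = 0.31 × 1.00 × 0.95 = 0.2945 m³/s
w_6 = (8.2 − 6.4)/2 = 0.9 m; q_6 = 0.25 × 0.91 × 0.9 = 0.2048 m³/s
w_7 = (9.4 − 7.4)/2 = 1 m; q_7 = 0.25 × 0.92 × 1 = 0.2300 m³/s
w_8 = (9.4 − 8.2)/2 = 0.6 m; q_8 = 0.11 × 0.28 × 0.6 = 0.01848 m³/s
Q = Σ qᵢ = 1.868 m³/s

1.87 m³/s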